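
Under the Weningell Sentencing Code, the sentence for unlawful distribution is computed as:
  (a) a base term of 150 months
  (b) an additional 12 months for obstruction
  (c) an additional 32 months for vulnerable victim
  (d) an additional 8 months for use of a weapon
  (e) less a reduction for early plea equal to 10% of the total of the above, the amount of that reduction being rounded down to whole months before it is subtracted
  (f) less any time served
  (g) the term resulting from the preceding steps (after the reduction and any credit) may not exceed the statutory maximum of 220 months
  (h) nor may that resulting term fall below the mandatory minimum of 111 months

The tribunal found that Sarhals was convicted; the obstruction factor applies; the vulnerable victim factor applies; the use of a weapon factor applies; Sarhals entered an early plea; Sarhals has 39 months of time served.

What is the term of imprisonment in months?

143 months

Obstruction enhancement: +12 months
Vulnerable victim enhancement: +32 months
Use of a weapon enhancement: +8 months
Adjusted term: 150 months + 12 months + 32 months + 8 months = 202 months
Early plea reduction: 10% of 202 months = 20 months (rounded down)
After reduction: 202 − 20 = 182 months
Less time served: 182 months − 39 months = 143 months
Cap at 220 months: 143 months is within the cap, no reduction.
Minimum 111 months: 143 months meets the minimum, no increase.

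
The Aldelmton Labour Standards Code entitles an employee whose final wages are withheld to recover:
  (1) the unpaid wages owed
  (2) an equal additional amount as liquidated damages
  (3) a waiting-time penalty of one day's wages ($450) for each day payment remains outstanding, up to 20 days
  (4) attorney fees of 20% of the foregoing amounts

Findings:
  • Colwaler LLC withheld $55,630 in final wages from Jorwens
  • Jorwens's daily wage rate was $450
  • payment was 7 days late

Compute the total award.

Liquidated damages (equal amount): $55,630
Penalty days: min(7, 20) = 7
Waiting-time penalty: 7 × $450 = $3,150
Subtotal: $55,630 + $55,630 + $3,150 = $114,410
Attorney fees: 20% of $114,410 = $22,882
Total award: $114,410 + $22,882 = $137,292

$137,292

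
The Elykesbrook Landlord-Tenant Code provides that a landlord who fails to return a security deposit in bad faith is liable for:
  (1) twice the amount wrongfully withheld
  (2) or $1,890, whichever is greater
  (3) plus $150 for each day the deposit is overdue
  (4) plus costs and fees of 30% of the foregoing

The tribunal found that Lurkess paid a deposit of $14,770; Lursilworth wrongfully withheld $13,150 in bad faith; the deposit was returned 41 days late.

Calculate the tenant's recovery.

Doubled: 2 × $13,150 = $26,300
Minimum $1,890: $26,300 meets the minimum, no increase.
Late-return penalty: 41 × $150 = $6,150
Damages plus late penalty: $26,300 + $6,150 = $32,450
Costs and fees: 30% of $32,450 = $9,735
Total recovery: $32,450 + $9,735 = $42,185

Recovery: $42,185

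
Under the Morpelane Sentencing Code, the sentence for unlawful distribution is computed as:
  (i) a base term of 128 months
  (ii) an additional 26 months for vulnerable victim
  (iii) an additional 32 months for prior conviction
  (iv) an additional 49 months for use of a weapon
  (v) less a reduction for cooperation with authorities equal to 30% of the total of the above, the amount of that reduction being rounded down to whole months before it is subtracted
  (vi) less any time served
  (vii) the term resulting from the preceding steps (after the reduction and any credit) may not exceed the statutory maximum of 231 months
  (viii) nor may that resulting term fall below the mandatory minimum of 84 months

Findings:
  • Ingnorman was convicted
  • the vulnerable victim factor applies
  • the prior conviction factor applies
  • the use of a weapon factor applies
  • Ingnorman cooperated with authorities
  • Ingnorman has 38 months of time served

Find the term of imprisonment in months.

127 months

Vulnerable victim enhancement: +26 months
Prior conviction enhancement: +32 months
Use of a weapon enhancement: +49 months
Adjusted term: 128 months + 26 months + 32 months + 49 months = 235 months
Cooperation with authorities reduction: 30% of 235 months = 70 months (rounded down)
After reduction: 235 − 70 = 165 months
Less time served: 165 months − 38 months = 127 months
Cap at 231 months: 127 months is within the cap, no reduction.
Minimum 84 months: 127 months meets the minimum, no increase.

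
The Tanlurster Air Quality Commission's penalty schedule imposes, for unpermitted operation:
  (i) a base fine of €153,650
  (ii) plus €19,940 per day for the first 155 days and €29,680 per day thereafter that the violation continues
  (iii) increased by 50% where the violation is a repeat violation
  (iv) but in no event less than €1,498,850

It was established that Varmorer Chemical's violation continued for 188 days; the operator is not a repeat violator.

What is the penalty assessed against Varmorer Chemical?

€4,223,790

First 155 days: 155 × €19,940 = €3,090,700
Remaining days: (188 − 155) × €29,680 = €979,440
Per-day component: €3,090,700 + €979,440 = €4,070,140
Base plus per-day: €153,650 + €4,070,140 = €4,223,790
The operator is not a repeat violator: no 50% increase.
Minimum €1,498,850: €4,223,790 meets the minimum, no increase.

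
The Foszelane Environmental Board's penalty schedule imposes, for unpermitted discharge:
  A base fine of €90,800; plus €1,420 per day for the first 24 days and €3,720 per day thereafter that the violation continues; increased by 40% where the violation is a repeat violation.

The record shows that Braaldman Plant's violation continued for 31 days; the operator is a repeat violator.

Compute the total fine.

€211,288

First 24 days: 24 × €1,420 = €34,080
Remaining days: (31 − 24) × €3,720 = €26,040
Per-day component: €34,080 + €26,040 = €60,120
Base plus per-day: €90,800 + €60,120 = €150,920
Enhancement: 40% of €150,920 = €60,368
Enhanced fine: €150,920 + €60,368 = €211,288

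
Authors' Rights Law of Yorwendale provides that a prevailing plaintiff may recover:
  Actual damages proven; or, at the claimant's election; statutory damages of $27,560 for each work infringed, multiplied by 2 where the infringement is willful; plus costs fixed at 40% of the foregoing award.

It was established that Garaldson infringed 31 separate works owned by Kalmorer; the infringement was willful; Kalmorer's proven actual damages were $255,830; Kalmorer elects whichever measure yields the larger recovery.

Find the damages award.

Statutory damages: 31 × $27,560 = $854,360
Doubled: 2 × $854,360 = $1,708,720
Greater of actual damages ($255,830) or enhanced statutory damages ($1,708,720): $1,708,720
Costs: 40% of $1,708,720 = $683,488
Award plus costs: $1,708,720 + $683,488 = $2,392,208

$2,392,208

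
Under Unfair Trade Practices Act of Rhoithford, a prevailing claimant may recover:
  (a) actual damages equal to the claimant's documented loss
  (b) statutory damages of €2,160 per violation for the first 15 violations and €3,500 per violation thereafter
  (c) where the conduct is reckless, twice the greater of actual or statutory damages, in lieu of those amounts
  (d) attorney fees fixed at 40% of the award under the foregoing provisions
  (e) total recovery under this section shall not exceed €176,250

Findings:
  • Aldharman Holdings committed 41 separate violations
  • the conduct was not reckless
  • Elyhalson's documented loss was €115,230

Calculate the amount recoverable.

First 15 violations: 15 × €2,160 = €32,400
Remaining violations: (41 − 15) × €3,500 = €91,000
Statutory damages: €32,400 + €91,000 = €123,400
Conduct not reckless: the in-lieu enhancement does not apply.
Actual plus statutory damages: €115,230 + €123,400 = €238,630
Attorney fees: 40% of €238,630 = €95,452
Total before cap: €238,630 + €95,452 = €334,082
Cap at €176,250: €334,082 exceeds the cap → €176,250

€176,250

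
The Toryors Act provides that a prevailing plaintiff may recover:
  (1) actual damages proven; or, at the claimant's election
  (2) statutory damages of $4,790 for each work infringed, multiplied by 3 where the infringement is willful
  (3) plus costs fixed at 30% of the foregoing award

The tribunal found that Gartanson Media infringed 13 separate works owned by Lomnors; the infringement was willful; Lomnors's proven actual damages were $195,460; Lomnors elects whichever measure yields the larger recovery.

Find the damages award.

Statutory damages: 13 × $4,790 = $62,270
Trebled: 3 × $62,270 = $186,810
Greater of actual damages ($195,460) or enhanced statutory damages ($186,810): $195,460
Costs: 30% of $195,460 = $58,638
Award plus costs: $195,460 + $58,638 = $254,098

$254,098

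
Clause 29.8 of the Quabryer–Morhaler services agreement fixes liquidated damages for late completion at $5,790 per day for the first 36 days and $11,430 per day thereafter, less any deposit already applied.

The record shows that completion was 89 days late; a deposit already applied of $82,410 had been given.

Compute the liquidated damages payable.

First 36 days: 36 × $5,790 = $208,440
Remaining days: (89 − 36) × $11,430 = $605,790
Accrued per-day damages: $208,440 + $605,790 = $814,230
Less deposit already applied: $814,230 − $82,410 = $731,820

$731,820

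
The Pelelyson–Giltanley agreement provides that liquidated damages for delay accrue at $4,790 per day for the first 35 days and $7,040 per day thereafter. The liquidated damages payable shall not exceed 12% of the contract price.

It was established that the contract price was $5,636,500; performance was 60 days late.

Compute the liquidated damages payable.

First 35 days: 35 × $4,790 = $167,650
Remaining days: (60 − 35) × $7,040 = $176,000
Accrued per-day damages: $167,650 + $176,000 = $343,650
Cap: 12% of $5,636,500 = $676,380
Cap at $676,380: $343,650 is within the cap, no reduction.

$343,650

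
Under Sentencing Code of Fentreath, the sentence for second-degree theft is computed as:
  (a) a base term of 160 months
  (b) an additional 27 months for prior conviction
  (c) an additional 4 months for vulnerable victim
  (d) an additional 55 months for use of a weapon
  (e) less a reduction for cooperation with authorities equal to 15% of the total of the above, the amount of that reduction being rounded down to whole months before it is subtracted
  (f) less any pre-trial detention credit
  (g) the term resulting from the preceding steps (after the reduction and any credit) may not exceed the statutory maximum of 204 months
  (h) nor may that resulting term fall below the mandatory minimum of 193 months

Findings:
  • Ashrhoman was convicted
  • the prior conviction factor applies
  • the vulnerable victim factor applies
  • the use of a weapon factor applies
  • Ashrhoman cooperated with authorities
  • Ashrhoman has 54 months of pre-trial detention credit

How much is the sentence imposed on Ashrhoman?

Prior conviction enhancement: +27 months
Vulnerable victim enhancement: +4 months
Use of a weapon enhancement: +55 months
Adjusted term: 160 months + 27 months + 4 months + 55 months = 246 months
Cooperation with authorities reduction: 15% of 246 months = 36 months (rounded down)
After reduction: 246 − 36 = 210 months
Less pre-trial detention credit: 210 months − 54 months = 156 months
Cap at 204 months: 156 months is within the cap, no reduction.
Minimum 193 months: 156 months is below the minimum → 193 months

193 months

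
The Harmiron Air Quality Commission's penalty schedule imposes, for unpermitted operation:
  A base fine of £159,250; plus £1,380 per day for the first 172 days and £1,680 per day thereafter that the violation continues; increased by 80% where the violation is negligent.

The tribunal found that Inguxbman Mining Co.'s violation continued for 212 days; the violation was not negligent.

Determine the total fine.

£463,810

First 172 days: 172 × £1,380 = £237,360
Remaining days: (212 − 172) × £1,680 = £67,200
Per-day component: £237,360 + £67,200 = £304,560
Base plus per-day: £159,250 + £304,560 = £463,810
The violation was not negligent: no 80% increase.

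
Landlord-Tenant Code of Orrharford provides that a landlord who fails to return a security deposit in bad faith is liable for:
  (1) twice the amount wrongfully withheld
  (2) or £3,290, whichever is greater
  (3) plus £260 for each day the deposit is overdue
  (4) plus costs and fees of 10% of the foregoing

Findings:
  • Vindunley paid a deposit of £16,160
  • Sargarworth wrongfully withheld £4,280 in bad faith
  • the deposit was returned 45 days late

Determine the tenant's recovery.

Doubled: 2 × £4,280 = £8,560
Minimum £3,290: £8,560 meets the minimum, no increase.
Late-return penalty: 45 × £260 = £11,700
Damages plus late penalty: £8,560 + £11,700 = £20,260
Costs and fees: 10% of £20,260 = £2,026
Total recovery: £20,260 + £2,026 = £22,286

£22,286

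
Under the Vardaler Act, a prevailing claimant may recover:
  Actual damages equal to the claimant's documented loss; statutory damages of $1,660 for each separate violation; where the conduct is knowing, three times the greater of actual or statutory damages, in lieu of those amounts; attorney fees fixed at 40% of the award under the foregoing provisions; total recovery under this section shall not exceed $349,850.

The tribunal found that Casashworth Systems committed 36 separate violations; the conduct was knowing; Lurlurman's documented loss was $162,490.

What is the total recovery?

Statutory damages: 36 × $1,660 = $59,760
Greater of actual damages ($162,490) or statutory damages ($59,760): $162,490
Trebled: 3 × $162,490 = $487,470
Attorney fees: 40% of $487,470 = $194,988
Total before cap: $487,470 + $194,988 = $682,458
Cap at $349,850: $682,458 exceeds the cap → $349,850

$349,850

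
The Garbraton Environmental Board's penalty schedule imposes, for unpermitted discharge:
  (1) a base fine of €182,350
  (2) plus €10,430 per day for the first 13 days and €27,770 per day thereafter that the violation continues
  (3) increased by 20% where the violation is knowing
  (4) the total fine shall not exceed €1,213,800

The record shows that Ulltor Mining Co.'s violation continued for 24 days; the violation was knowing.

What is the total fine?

€748,092

First 13 days: 13 × €10,430 = €135,590
Remaining days: (24 − 13) × €27,770 = €305,470
Per-day component: €135,590 + €305,470 = €441,060
Base plus per-day: €182,350 + €441,060 = €623,410
Enhancement: 20% of €623,410 = €124,682
Enhanced fine: €623,410 + €124,682 = €748,092
Cap at €1,213,800: €748,092 is within the cap, no reduction.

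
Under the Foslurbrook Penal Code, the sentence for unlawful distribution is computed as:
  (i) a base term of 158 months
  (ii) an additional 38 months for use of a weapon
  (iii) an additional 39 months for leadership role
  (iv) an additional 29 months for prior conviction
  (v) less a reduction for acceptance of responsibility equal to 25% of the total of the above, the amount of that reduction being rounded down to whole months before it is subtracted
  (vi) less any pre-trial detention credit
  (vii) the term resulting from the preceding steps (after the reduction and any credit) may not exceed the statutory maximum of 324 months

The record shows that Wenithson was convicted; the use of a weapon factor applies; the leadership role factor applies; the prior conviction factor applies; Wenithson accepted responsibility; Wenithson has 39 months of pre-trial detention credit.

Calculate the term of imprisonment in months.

159 months

Use of a weapon enhancement: +38 months
Leadership role enhancement: +39 months
Prior conviction enhancement: +29 months
Adjusted term: 158 months + 38 months + 39 months + 29 months = 264 months
Acceptance of responsibility reduction: 25% of 264 months = 66 months (rounded down)
After reduction: 264 − 66 = 198 months
Less pre-trial detention credit: 198 months − 39 months = 159 months
Cap at 324 months: 159 months is within the cap, no reduction.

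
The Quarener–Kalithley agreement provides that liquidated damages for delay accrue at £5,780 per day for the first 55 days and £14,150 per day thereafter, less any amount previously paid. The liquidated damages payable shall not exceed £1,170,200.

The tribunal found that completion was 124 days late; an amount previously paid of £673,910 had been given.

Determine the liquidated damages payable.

First 55 days: 55 × £5,780 = £317,900
Remaining days: (124 − 55) × £14,150 = £976,350
Accrued per-day damages: £317,900 + £976,350 = £1,294,250
Less amount previously paid: £1,294,250 − £673,910 = £620,340
Cap at £1,170,200: £620,340 is within the cap, no reduction.

£620,340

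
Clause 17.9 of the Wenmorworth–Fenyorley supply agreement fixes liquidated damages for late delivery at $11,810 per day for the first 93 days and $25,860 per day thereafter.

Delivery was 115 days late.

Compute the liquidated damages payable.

$1,667,250

First 93 days: 93 × $11,810 = $1,098,330
Remaining days: (115 − 93) × $25,860 = $568,920
Accrued per-day damages: $1,098,330 + $568,920 = $1,667,250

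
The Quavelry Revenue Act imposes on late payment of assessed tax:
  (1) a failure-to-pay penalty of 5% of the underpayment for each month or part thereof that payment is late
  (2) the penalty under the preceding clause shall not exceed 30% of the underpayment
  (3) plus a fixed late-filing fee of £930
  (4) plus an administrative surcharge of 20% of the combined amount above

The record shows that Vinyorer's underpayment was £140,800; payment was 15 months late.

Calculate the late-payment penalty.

£51,804

Accrued rate: 5% × 15 = 75%, capped at 30% → 30%
Failure-to-pay penalty: 30% of £140,800 = £42,240
Penalty before surcharge: £42,240 + £930 = £43,170
Administrative surcharge: 20% of £43,170 = £8,634
Total penalty: £43,170 + £8,634 = £51,804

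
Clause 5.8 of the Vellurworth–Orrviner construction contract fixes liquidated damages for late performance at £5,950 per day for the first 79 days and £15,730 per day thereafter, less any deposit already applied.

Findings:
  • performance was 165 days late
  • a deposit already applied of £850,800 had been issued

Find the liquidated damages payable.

£972,030

First 79 days: 79 × £5,950 = £470,050
Remaining days: (165 − 79) × £15,730 = £1,352,780
Accrued per-day damages: £470,050 + £1,352,780 = £1,822,830
Less deposit already applied: £1,822,830 − £850,800 = £972,030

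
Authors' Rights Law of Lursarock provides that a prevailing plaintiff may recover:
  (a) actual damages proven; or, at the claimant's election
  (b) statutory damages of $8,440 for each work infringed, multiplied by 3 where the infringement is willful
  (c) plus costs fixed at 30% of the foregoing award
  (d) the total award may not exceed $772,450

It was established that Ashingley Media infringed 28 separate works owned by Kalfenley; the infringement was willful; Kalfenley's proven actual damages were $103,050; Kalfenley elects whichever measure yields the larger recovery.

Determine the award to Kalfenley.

$772,450

Statutory damages: 28 × $8,440 = $236,320
Trebled: 3 × $236,320 = $708,960
Greater of actual damages ($103,050) or enhanced statutory damages ($708,960): $708,960
Costs: 30% of $708,960 = $212,688
Award plus costs: $708,960 + $212,688 = $921,648
Cap at $772,450: $921,648 exceeds the cap → $772,450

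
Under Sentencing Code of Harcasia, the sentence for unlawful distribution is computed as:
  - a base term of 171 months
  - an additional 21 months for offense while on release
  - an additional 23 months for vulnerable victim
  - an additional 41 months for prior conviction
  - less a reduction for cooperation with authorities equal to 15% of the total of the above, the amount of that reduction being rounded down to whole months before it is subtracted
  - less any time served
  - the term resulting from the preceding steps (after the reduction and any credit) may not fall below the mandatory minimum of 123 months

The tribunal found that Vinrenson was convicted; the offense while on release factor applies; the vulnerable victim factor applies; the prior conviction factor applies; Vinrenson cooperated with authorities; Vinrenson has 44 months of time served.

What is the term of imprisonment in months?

174 months

Offense while on release enhancement: +21 months
Vulnerable victim enhancement: +23 months
Prior conviction enhancement: +41 months
Adjusted term: 171 months + 21 months + 23 months + 41 months = 256 months
Cooperation with authorities reduction: 15% of 256 months = 38 months (rounded down)
After reduction: 256 − 38 = 218 months
Less time served: 218 months − 44 months = 174 months
Minimum 123 months: 174 months meets the minimum, no increase.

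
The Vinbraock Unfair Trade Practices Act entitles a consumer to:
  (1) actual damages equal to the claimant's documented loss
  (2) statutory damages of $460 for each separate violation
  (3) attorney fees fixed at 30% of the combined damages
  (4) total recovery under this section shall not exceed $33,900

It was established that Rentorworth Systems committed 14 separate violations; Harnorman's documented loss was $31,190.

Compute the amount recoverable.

Statutory damages: 14 × $460 = $6,440
Combined damages: $31,190 + $6,440 = $37,630
Attorney fees: 30% of $37,630 = $11,289
Total before cap: $37,630 + $11,289 = $48,919
Cap at $33,900: $48,919 exceeds the cap → $33,900

Total recovery: $33,900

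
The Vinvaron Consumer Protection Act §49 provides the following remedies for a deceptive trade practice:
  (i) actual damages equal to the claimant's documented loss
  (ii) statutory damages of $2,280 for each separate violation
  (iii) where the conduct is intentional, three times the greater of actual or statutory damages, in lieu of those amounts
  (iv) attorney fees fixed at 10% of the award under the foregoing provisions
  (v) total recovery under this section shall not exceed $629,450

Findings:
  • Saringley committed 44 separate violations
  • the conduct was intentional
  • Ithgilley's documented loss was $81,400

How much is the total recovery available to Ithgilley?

Statutory damages: 44 × $2,280 = $100,320
Greater of actual damages ($81,400) or statutory damages ($100,320): $100,320
Trebled: 3 × $100,320 = $300,960
Attorney fees: 10% of $300,960 = $30,096
Total before cap: $300,960 + $30,096 = $331,056
Cap at $629,450: $331,056 is within the cap, no reduction.

$331,056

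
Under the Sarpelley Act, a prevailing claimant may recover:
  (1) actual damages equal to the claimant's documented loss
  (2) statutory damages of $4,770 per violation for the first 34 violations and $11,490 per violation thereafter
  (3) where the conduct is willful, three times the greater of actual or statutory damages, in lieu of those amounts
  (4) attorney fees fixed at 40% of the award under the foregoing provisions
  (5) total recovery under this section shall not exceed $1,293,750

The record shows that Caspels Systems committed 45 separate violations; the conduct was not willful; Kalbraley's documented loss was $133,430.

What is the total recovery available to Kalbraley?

First 34 violations: 34 × $4,770 = $162,180
Remaining violations: (45 − 34) × $11,490 = $126,390
Statutory damages: $162,180 + $126,390 = $288,570
Conduct not willful: the in-lieu enhancement does not apply.
Actual plus statutory damages: $133,430 + $288,570 = $422,000
Attorney fees: 40% of $422,000 = $168,800
Total before cap: $422,000 + $168,800 = $590,800
Cap at $1,293,750: $590,800 is within the cap, no reduction.

$590,800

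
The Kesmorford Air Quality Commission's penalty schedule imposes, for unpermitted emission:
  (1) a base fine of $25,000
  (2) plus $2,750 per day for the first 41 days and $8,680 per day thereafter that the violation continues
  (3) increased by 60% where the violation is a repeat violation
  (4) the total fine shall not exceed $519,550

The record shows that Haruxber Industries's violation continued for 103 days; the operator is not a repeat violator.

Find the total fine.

$519,550

First 41 days: 41 × $2,750 = $112,750
Remaining days: (103 − 41) × $8,680 = $538,160
Per-day component: $112,750 + $538,160 = $650,910
Base plus per-day: $25,000 + $650,910 = $675,910
The operator is not a repeat violator: no 60% increase.
Cap at $519,550: $675,910 exceeds the cap → $519,550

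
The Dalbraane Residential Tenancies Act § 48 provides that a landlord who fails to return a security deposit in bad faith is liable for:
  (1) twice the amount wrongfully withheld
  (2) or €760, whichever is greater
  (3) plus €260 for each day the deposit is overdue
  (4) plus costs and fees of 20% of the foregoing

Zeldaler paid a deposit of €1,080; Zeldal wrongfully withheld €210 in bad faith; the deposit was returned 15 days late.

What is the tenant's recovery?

€5,592

Doubled: 2 × €210 = €420
Minimum €760: €420 is below the minimum → €760
Late-return penalty: 15 × €260 = €3,900
Damages plus late penalty: €760 + €3,900 = €4,660
Costs and fees: 20% of €4,660 = €932
Total recovery: €4,660 + €932 = €5,592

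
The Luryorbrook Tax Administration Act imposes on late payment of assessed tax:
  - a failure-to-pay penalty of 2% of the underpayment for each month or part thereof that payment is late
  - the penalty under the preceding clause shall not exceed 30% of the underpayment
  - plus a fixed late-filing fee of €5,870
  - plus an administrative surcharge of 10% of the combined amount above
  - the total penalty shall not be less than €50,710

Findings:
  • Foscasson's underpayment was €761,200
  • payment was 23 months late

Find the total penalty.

Accrued rate: 2% × 23 = 46%, capped at 30% → 30%
Failure-to-pay penalty: 30% of €761,200 = €228,360
Penalty before surcharge: €228,360 + €5,870 = €234,230
Administrative surcharge: 10% of €234,230 = €23,423
Total penalty: €234,230 + €23,423 = €257,653
Minimum €50,710: €257,653 meets the minimum, no increase.

Penalty: €257,653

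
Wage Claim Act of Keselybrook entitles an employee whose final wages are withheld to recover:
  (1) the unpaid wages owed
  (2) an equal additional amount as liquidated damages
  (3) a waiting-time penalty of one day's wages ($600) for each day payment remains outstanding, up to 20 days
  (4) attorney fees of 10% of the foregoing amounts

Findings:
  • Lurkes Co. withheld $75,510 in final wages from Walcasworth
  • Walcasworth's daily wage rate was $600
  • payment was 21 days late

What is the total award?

Liquidated damages (equal amount): $75,510
Penalty days: min(21, 20) = 20
Waiting-time penalty: 20 × $600 = $12,000
Subtotal: $75,510 + $75,510 + $12,000 = $163,020
Attorney fees: 10% of $163,020 = $16,302
Total award: $163,020 + $16,302 = $179,322

Total award: $179,322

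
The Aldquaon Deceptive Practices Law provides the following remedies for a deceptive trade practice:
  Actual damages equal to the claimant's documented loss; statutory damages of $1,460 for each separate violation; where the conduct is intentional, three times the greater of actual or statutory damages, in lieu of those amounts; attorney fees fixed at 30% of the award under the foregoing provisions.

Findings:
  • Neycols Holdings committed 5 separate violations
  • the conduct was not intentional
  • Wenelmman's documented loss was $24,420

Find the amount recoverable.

Statutory damages: 5 × $1,460 = $7,300
Conduct not intentional: the in-lieu enhancement does not apply.
Actual plus statutory damages: $24,420 + $7,300 = $31,720
Attorney fees: 30% of $31,720 = $9,516
Total recovery: $31,720 + $9,516 = $41,236

$41,236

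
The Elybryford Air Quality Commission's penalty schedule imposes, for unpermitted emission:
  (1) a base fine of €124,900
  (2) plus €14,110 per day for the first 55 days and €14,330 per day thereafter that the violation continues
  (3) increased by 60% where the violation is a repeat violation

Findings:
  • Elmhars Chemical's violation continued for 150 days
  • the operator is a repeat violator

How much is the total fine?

First 55 days: 55 × €14,110 = €776,050
Remaining days: (150 − 55) × €14,330 = €1,361,350
Per-day component: €776,050 + €1,361,350 = €2,137,400
Base plus per-day: €124,900 + €2,137,400 = €2,262,300
Enhancement: 60% of €2,262,300 = €1,357,380
Enhanced fine: €2,262,300 + €1,357,380 = €3,619,680

Civil penalty: €3,619,680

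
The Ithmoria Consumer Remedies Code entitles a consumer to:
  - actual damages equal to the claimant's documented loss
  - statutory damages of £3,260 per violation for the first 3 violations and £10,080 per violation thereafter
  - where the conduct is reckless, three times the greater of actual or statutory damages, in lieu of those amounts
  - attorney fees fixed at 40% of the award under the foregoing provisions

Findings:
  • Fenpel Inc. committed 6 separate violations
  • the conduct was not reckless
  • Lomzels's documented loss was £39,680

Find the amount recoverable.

£111,580

First 3 violations: 3 × £3,260 = £9,780
Remaining violations: (6 − 3) × £10,080 = £30,240
Statutory damages: £9,780 + £30,240 = £40,020
Conduct not reckless: the in-lieu enhancement does not apply.
Actual plus statutory damages: £39,680 + £40,020 = £79,700
Attorney fees: 40% of £79,700 = £31,880
Total recovery: £79,700 + £31,880 = £111,580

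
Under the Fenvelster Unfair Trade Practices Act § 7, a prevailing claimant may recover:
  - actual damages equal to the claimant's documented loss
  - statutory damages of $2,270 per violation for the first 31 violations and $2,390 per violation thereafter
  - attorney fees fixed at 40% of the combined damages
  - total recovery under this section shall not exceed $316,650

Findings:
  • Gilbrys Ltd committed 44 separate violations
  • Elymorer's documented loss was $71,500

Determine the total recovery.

First 31 violations: 31 × $2,270 = $70,370
Remaining violations: (44 − 31) × $2,390 = $31,070
Statutory damages: $70,370 + $31,070 = $101,440
Combined damages: $71,500 + $101,440 = $172,940
Attorney fees: 40% of $172,940 = $69,176
Total before cap: $172,940 + $69,176 = $242,116
Cap at $316,650: $242,116 is within the cap, no reduction.

$242,116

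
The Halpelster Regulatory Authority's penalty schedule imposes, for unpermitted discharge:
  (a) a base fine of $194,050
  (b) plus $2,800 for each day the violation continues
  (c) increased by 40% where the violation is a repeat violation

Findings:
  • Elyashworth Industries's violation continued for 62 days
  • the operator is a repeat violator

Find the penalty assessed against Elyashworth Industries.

Per-day component: 62 × $2,800 = $173,600
Base plus per-day: $194,050 + $173,600 = $367,650
Enhancement: 40% of $367,650 = $147,060
Enhanced fine: $367,650 + $147,060 = $514,710

$514,710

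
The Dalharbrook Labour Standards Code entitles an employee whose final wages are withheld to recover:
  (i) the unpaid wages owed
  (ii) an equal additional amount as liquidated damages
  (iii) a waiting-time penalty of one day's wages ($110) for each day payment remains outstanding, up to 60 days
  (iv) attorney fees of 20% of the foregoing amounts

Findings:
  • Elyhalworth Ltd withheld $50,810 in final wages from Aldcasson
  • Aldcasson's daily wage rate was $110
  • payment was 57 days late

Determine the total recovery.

Liquidated damages (equal amount): $50,810
Penalty days: min(57, 60) = 57
Waiting-time penalty: 57 × $110 = $6,270
Subtotal: $50,810 + $50,810 + $6,270 = $107,890
Attorney fees: 20% of $107,890 = $21,578
Total award: $107,890 + $21,578 = $129,468

Total award: $129,468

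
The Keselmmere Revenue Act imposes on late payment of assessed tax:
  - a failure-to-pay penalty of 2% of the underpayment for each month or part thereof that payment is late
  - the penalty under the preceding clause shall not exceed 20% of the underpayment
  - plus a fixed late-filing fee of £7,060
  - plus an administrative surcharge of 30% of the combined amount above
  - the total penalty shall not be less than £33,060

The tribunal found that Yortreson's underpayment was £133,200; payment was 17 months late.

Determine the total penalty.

Accrued rate: 2% × 17 = 34%, capped at 20% → 20%
Failure-to-pay penalty: 20% of £133,200 = £26,640
Penalty before surcharge: £26,640 + £7,060 = £33,700
Administrative surcharge: 30% of £33,700 = £10,110
Total penalty: £33,700 + £10,110 = £43,810
Minimum £33,060: £43,810 meets the minimum, no increase.

£43,810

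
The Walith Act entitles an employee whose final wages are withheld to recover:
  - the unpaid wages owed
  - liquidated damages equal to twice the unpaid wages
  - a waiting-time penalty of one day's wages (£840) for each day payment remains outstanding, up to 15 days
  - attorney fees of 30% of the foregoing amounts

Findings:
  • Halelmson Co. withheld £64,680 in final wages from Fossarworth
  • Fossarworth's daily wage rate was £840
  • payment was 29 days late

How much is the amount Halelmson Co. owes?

Doubled: 2 × £64,680 = £129,360
Penalty days: min(29, 15) = 15
Waiting-time penalty: 15 × £840 = £12,600
Subtotal: £64,680 + £129,360 + £12,600 = £206,640
Attorney fees: 30% of £206,640 = £61,992
Total award: £206,640 + £61,992 = £268,632

Total award: £268,632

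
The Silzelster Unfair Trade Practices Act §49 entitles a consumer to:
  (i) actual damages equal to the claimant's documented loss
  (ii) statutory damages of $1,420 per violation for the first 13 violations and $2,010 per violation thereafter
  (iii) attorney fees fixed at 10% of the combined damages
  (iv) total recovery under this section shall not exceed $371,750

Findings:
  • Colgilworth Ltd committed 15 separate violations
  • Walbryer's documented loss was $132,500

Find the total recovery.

First 13 violations: 13 × $1,420 = $18,460
Remaining violations: (15 − 13) × $2,010 = $4,020
Statutory damages: $18,460 + $4,020 = $22,480
Combined damages: $132,500 + $22,480 = $154,980
Attorney fees: 10% of $154,980 = $15,498
Total before cap: $154,980 + $15,498 = $170,478
Cap at $371,750: $170,478 is within the cap, no reduction.

$170,478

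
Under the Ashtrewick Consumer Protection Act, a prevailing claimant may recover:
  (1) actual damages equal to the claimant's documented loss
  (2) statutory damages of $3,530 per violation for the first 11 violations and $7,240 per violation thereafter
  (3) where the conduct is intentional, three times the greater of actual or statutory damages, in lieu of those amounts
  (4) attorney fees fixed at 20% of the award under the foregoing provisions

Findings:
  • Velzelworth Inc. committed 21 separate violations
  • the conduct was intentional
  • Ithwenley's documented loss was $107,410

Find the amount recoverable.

First 11 violations: 11 × $3,530 = $38,830
Remaining violations: (21 − 11) × $7,240 = $72,400
Statutory damages: $38,830 + $72,400 = $111,230
Greater of actual damages ($107,410) or statutory damages ($111,230): $111,230
Trebled: 3 × $111,230 = $333,690
Attorney fees: 20% of $333,690 = $66,738
Total recovery: $333,690 + $66,738 = $400,428

$400,428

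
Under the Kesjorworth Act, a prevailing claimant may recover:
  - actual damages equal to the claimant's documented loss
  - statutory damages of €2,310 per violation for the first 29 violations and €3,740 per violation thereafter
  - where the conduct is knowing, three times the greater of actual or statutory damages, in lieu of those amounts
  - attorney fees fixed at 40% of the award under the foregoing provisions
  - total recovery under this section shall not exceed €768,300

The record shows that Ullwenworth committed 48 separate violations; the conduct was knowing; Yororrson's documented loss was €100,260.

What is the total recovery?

€579,810

First 29 violations: 29 × €2,310 = €66,990
Remaining violations: (48 − 29) × €3,740 = €71,060
Statutory damages: €66,990 + €71,060 = €138,050
Greater of actual damages (€100,260) or statutory damages (€138,050): €138,050
Trebled: 3 × €138,050 = €414,150
Attorney fees: 40% of €414,150 = €165,660
Total before cap: €414,150 + €165,660 = €579,810
Cap at €768,300: €579,810 is within the cap, no reduction.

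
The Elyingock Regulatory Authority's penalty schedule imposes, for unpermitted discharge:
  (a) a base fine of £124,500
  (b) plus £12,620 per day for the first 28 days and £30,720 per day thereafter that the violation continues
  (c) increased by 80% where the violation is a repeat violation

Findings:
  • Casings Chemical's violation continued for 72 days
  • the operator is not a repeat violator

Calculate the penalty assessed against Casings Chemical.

First 28 days: 28 × £12,620 = £353,360
Remaining days: (72 − 28) × £30,720 = £1,351,680
Per-day component: £353,360 + £1,351,680 = £1,705,040
Base plus per-day: £124,500 + £1,705,040 = £1,829,540
The operator is not a repeat violator: no 80% increase.

£1,829,540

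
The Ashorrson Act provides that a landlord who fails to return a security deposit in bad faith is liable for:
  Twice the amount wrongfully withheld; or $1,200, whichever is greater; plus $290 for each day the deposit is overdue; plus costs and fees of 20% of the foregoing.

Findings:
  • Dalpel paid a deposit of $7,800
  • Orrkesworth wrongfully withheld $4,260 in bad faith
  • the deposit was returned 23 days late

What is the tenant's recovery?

Doubled: 2 × $4,260 = $8,520
Minimum $1,200: $8,520 meets the minimum, no increase.
Late-return penalty: 23 × $290 = $6,670
Damages plus late penalty: $8,520 + $6,670 = $15,190
Costs and fees: 20% of $15,190 = $3,038
Total recovery: $15,190 + $3,038 = $18,228

$18,228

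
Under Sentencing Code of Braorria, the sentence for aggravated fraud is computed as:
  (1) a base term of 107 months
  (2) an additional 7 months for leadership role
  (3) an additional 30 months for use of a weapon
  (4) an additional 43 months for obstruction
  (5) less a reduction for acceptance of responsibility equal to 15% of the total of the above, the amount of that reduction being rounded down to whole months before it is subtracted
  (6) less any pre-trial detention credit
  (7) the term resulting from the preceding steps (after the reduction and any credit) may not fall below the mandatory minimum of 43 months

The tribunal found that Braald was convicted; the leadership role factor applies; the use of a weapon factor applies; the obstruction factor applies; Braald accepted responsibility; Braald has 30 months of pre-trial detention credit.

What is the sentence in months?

129 months

Leadership role enhancement: +7 months
Use of a weapon enhancement: +30 months
Obstruction enhancement: +43 months
Adjusted term: 107 months + 7 months + 30 months + 43 months = 187 months
Acceptance of responsibility reduction: 15% of 187 months = 28 months (rounded down)
After reduction: 187 − 28 = 159 months
Less pre-trial detention credit: 159 months − 30 months = 129 months
Minimum 43 months: 129 months meets the minimum, no increase.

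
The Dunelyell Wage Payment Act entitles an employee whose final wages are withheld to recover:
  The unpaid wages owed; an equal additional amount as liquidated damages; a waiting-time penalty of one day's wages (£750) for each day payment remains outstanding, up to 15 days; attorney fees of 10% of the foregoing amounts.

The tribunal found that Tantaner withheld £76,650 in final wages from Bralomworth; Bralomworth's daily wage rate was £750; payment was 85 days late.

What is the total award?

Liquidated damages (equal amount): £76,650
Penalty days: min(85, 15) = 15
Waiting-time penalty: 15 × £750 = £11,250
Subtotal: £76,650 + £76,650 + £11,250 = £164,550
Attorney fees: 10% of £164,550 = £16,455
Total award: £164,550 + £16,455 = £181,005

£181,005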